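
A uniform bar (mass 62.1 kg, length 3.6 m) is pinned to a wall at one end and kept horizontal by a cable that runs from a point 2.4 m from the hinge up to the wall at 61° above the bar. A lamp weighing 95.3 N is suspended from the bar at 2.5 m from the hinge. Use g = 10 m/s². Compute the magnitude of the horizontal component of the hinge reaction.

H_x ≈ 313 N

Take torques about the hinge: T sin 61° · 2.4 = 62.1×10×1.8 + 95.3×2.5 = 1356 N·m.
So T = 1356 / (0.8746 × 2.4) = 646.02 N.
ΣF_x = 0: H_x = T cos 61° = 313.2 N.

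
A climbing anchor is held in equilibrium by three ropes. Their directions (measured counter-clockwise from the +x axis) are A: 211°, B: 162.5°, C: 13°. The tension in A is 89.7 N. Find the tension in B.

T_B ≈ 54.6 N

Resolve: ΣF_x = 89.7 cos 211° + T_B cos 162.5° + T_C cos 13° = 0.
        ΣF_y = 89.7 sin 211° + T_B sin 162.5° + T_C sin 13° = 0.
The known terms sum to (-76.89, -46.2) N, so -0.9537 T_B + 0.9744 T_C = 76.89 and 0.3007 T_B + 0.2250 T_C = 46.2.
Solving simultaneously: T_B = 54.61 N, T_C = 132.4 N.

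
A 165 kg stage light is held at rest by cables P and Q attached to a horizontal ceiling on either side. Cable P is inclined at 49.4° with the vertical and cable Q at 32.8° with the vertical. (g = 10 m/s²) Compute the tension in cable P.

T_P ≈ 902 N

Angles from the horizontal: cable P is 90° − 49.4° = 40.6°, cable Q is 90° − 32.8° = 57.2°.
Weight W = 165 × 10 = 1650 N acts straight down.
Horizontal: T_P cos 40.6° = T_Q cos 57.2°  →  T_Q = 1.402 T_P.
Vertical: T_P sin 40.6° + T_Q sin 57.2° = 1650.
Substituting the horizontal relation into the vertical equation gives 1.829 T_P = 1650, so T_P = 902.2 N.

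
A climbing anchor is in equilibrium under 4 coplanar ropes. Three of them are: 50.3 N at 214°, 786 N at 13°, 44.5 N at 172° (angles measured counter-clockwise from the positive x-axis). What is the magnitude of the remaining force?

Sum the known components: ΣF_x = 680.1 N, ΣF_y = 154.9 N.
For equilibrium the remaining force must supply (−ΣF_x, −ΣF_y) = (-680.1, -154.9) N.
Magnitude = √((-680.1)² + (-154.9)²) = 697.5 N; direction = atan2(-154.9, -680.1) = 192.8°.

F ≈ 697 N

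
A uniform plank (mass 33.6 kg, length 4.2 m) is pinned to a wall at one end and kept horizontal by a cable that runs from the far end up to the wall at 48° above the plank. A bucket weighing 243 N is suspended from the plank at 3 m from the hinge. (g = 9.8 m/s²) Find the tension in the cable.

Take torques about the hinge: T sin 48° · 4.2 = 33.6×9.8×2.1 + 243×3 = 1420.5 N·m.
So T = 1420.5 / (0.7431 × 4.2) = 455.11 N.

T ≈ 455 N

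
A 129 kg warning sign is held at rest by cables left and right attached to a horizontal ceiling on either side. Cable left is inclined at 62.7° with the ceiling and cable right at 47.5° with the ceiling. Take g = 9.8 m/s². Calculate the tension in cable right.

Weight W = 129 × 9.8 = 1264 N acts straight down.
Horizontal: T_left cos 62.7° = T_right cos 47.5°  →  T_left = 1.473 T_right.
Vertical: T_left sin 62.7° + T_right sin 47.5° = 1264.
Substituting the horizontal relation into the vertical equation gives 2.046 T_right = 1264, so T_right = 617.8 N.

T_right ≈ 618 N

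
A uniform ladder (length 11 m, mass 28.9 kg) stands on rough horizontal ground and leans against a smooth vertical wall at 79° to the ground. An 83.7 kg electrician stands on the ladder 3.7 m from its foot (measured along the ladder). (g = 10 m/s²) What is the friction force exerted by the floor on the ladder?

f ≈ 82.8 N

Torques about the foot: N_wall · 11 sin 79° = 28.9×10×5.5 cos 79° + 83.7×10×3.7 cos 79° → N_wall = 82.813 N.
ΣF_x = 0: f_floor = N_wall = 82.813 N.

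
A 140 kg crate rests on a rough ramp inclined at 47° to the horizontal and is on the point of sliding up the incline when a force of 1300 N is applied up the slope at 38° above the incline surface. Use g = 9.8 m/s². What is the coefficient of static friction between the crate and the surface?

On the verge of sliding up the incline, friction is at its maximum μN and acts down the slope.
Perpendicular to incline: N = W cos 47° − P sin 38° = 935.7 − 800.4 = 135.3 N.
Along incline: P cos 38° − μN = W sin 47° → μ = −(W sin 47° − P cos 38°) / N = 0.1551.

μ ≈ 0.155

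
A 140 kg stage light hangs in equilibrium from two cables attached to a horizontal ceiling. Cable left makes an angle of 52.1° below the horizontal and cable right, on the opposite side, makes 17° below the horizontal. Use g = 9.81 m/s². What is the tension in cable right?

T_right ≈ 903 N

Weight W = 140 × 9.81 = 1373 N acts straight down.
Horizontal: T_left cos 52.1° = T_right cos 17°  →  T_left = 1.557 T_right.
Vertical: T_left sin 52.1° + T_right sin 17° = 1373.
Substituting the horizontal relation into the vertical equation gives 1.521 T_right = 1373, so T_right = 903.1 N.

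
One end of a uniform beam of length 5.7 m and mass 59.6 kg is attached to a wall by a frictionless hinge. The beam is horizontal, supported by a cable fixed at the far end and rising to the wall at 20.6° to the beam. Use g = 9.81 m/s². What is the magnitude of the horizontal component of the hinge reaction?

Take torques about the hinge: T sin 20.6° · 5.7 = 59.6×9.81×2.85 = 1666.3 N·m.
So T = 1666.3 / (0.3518 × 5.7) = 830.88 N.
ΣF_x = 0: H_x = T cos 20.6° = 777.75 N.

H_x ≈ 778 N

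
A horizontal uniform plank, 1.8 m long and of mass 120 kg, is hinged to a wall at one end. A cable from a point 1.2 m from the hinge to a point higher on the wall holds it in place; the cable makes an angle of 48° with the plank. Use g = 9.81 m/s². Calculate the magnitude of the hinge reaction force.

Take torques about the hinge: T sin 48° · 1.2 = 120×9.81×0.9 = 1059.5 N·m.
So T = 1059.5 / (0.7431 × 1.2) = 1188.1 N.
ΣF_x = 0: H_x = T cos 48° = 794.97 N.
ΣF_y = 0: H_y = (120×9.81) − T sin 48° = 1177.2 − 882.9 = 294.3 N.
|H| = √(H_x² + H_y²) = √((794.97)² + (294.3)²) = 847.69 N.

|H| ≈ 848 N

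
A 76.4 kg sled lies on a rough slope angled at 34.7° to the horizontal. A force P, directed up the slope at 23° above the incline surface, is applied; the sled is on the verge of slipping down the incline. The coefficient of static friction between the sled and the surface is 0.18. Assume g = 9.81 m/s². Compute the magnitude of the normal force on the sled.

N ≈ 471 N

On the verge of sliding down the incline, friction equals μN and acts up the slope.
Perpendicular: N + P sin 23° = W cos 34.7° = 616.2 N.
Along incline: P cos 23° + μN = W sin 34.7° with W sin 34.7° = 426.7 N.
Solving the pair for P and N: P = 371.4 N, N = 471.1 N (and f = μN = 84.79 N).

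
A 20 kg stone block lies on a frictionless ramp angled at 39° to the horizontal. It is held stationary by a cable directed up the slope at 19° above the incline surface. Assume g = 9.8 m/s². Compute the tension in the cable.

T ≈ 130 N

Take axes along and perpendicular to the incline. Weight components: W sin 39° = 123.3 N down-slope, W cos 39° = 152.3 N into the surface.
Along incline: T cos 19° = W sin 39° → T = 130.5 N.
Perpendicular: N = W cos 39° − T sin 19° = 109.8 N.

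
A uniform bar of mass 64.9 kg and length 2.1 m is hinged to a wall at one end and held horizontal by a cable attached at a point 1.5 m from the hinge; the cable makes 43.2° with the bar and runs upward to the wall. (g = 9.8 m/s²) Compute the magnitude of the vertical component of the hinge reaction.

Take torques about the hinge: T sin 43.2° · 1.5 = 64.9×9.8×1.05 = 667.82 N·m.
So T = 667.82 / (0.6845 × 1.5) = 650.38 N.
ΣF_y = 0: H_y = (64.9×9.8) − T sin 43.2° = 636.02 − 445.21 = 190.81 N.

|H_y| ≈ 191 N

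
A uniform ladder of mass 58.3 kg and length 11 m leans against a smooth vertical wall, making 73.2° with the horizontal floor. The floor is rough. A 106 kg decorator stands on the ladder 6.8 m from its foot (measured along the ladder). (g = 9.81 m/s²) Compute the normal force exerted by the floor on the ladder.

N_floor ≈ 1610 N

ΣF_y = 0: N_floor = 58.3×9.81 + 106×9.81 = 1611.8 N.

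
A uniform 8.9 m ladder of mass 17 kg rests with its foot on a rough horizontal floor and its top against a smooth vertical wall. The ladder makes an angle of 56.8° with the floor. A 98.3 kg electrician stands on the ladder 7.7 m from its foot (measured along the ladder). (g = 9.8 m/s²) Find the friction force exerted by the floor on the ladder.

Torques about the foot: N_wall · 8.9 sin 56.8° = 17×9.8×4.45 cos 56.8° + 98.3×9.8×7.7 cos 56.8° → N_wall = 599.91 N.
ΣF_x = 0: f_floor = N_wall = 599.91 N.

f ≈ 600 N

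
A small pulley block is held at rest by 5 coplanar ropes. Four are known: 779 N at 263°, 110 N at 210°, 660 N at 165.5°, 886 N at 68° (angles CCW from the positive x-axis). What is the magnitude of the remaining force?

F ≈ 522 N

Sum the known components: ΣF_x = -497.3 N, ΣF_y = 158.5 N.
For equilibrium the remaining force must supply (−ΣF_x, −ΣF_y) = (497.3, -158.5) N.
Magnitude = √((497.3)² + (-158.5)²) = 521.9 N; direction = atan2(-158.5, 497.3) = 342.3°.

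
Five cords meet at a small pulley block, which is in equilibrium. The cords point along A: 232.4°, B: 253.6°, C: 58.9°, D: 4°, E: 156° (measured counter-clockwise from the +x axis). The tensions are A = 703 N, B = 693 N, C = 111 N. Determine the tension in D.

T_D ≈ 2680 N

Resolve: ΣF_x = 703 cos 232.4° + 693 cos 253.6° + 111 cos 58.9° + T_D cos 4° + T_E cos 156° = 0.
        ΣF_y = 703 sin 232.4° + 693 sin 253.6° + 111 sin 58.9° + T_D sin 4° + T_E sin 156° = 0.
The known terms sum to (-567.3, -1127) N, so 0.9976 T_D − 0.9135 T_E = 567.3 and 0.0698 T_D + 0.4067 T_E = 1127.
Solving simultaneously: T_D = 2684 N, T_E = 2310 N.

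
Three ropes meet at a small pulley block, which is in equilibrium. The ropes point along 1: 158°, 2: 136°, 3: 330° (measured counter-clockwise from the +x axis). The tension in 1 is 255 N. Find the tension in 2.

Resolve: ΣF_x = 255 cos 158° + T_2 cos 136° + T_3 cos 330° = 0.
        ΣF_y = 255 sin 158° + T_2 sin 136° + T_3 sin 330° = 0.
The known terms sum to (-236.4, 95.52) N, so -0.7193 T_2 + 0.8660 T_3 = 236.4 and 0.6947 T_2 − 0.5000 T_3 = -95.52.
Solving simultaneously: T_2 = 146.7 N, T_3 = 394.9 N.

T_2 ≈ 147 N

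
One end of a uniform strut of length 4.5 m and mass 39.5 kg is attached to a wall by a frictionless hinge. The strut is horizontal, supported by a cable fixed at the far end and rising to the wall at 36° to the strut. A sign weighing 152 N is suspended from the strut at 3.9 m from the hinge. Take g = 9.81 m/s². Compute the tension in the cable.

T ≈ 554 N

Take torques about the hinge: T sin 36° · 4.5 = 39.5×9.81×2.25 + 152×3.9 = 1464.7 N·m.
So T = 1464.7 / (0.5878 × 4.5) = 553.74 N.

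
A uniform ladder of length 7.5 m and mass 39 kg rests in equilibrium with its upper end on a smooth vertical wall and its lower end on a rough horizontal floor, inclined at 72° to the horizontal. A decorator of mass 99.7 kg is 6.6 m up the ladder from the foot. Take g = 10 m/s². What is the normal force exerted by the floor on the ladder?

ΣF_y = 0: N_floor = 39×10 + 99.7×10 = 1387 N.

N_floor ≈ 1390 N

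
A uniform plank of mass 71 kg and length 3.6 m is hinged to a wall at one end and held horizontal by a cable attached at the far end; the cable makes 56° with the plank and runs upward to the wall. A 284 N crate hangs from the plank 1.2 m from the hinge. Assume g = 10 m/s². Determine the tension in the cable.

T ≈ 542 N

Take torques about the hinge: T sin 56° · 3.6 = 71×10×1.8 + 284×1.2 = 1618.8 N·m.
So T = 1618.8 / (0.8290 × 3.6) = 542.4 N.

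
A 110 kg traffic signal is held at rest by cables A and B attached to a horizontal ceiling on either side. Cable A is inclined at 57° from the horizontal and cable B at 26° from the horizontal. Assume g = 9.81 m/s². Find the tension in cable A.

T_A ≈ 977 N

Weight W = 110 × 9.81 = 1079 N acts straight down.
Horizontal: T_A cos 57° = T_B cos 26°  →  T_B = 0.606 T_A.
Vertical: T_A sin 57° + T_B sin 26° = 1079.
Substituting the horizontal relation into the vertical equation gives 1.104 T_A = 1079, so T_A = 977.2 N.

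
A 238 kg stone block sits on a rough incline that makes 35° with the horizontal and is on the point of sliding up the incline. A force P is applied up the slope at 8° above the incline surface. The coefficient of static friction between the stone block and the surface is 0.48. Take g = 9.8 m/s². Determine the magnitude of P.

P ≈ 2130 N

On the verge of sliding up the incline, friction equals μN and acts down the slope.
Perpendicular: N + P sin 8° = W cos 35° = 1911 N.
Along incline: P cos 8° = W sin 35° + μN  with W sin 35° = 1338 N.
Solving the pair for P and N: P = 2133 N, N = 1614 N (and f = μN = 774.6 N).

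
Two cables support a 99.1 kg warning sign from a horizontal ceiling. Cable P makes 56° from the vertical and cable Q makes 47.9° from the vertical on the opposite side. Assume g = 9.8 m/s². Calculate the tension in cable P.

Angles from the horizontal: cable P is 90° − 56° = 34°, cable Q is 90° − 47.9° = 42.1°.
Weight W = 99.1 × 9.8 = 971.2 N acts straight down.
Horizontal: T_P cos 34° = T_Q cos 42.1°  →  T_Q = 1.117 T_P.
Vertical: T_P sin 34° + T_Q sin 42.1° = 971.2.
Substituting the horizontal relation into the vertical equation gives 1.308 T_P = 971.2, so T_P = 742.3 N.

T_P ≈ 742 N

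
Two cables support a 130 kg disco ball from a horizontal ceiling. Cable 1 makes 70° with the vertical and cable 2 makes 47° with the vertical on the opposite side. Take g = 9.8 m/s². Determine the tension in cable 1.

T_1 ≈ 1050 N

Angles from the horizontal: cable 1 is 90° − 70° = 20°, cable 2 is 90° − 47° = 43°.
Weight W = 130 × 9.8 = 1274 N acts straight down.
Horizontal: T_1 cos 20° = T_2 cos 43°  →  T_2 = 1.285 T_1.
Vertical: T_1 sin 20° + T_2 sin 43° = 1274.
Substituting the horizontal relation into the vertical equation gives 1.218 T_1 = 1274, so T_1 = 1046 N.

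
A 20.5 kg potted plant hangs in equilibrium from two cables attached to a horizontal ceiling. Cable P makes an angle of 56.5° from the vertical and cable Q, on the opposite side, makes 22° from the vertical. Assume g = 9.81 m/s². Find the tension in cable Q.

Angles from the horizontal: cable P is 90° − 56.5° = 33.5°, cable Q is 90° − 22° = 68°.
Weight W = 20.5 × 9.81 = 201.1 N acts straight down.
Horizontal: T_P cos 33.5° = T_Q cos 68°  →  T_P = 0.4492 T_Q.
Vertical: T_P sin 33.5° + T_Q sin 68° = 201.1.
Substituting the horizontal relation into the vertical equation gives 1.175 T_Q = 201.1, so T_Q = 171.1 N.

T_Q ≈ 171 N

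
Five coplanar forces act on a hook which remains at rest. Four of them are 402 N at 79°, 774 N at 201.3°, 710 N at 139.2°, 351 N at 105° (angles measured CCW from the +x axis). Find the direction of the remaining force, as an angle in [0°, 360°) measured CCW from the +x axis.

θ ≈ 324°

Sum the known components: ΣF_x = -1273 N, ΣF_y = 916.4 N.
For equilibrium the remaining force must supply (−ΣF_x, −ΣF_y) = (1273, -916.4) N.
Magnitude = √((1273)² + (-916.4)²) = 1568 N; direction = atan2(-916.4, 1273) = 324.2°.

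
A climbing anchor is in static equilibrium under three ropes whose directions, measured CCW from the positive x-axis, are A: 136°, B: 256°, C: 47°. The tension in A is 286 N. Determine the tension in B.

Resolve: ΣF_x = 286 cos 136° + T_B cos 256° + T_C cos 47° = 0.
        ΣF_y = 286 sin 136° + T_B sin 256° + T_C sin 47° = 0.
The known terms sum to (-205.7, 198.7) N, so -0.2419 T_B + 0.6820 T_C = 205.7 and -0.9703 T_B + 0.7314 T_C = -198.7.
Solving simultaneously: T_B = 589.8 N, T_C = 510.9 N.

T_B ≈ 590 N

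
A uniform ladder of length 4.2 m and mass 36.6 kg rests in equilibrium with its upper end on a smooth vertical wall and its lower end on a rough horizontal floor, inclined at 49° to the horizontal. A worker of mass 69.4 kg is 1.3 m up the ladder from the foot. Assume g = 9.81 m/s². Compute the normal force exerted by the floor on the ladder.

ΣF_y = 0: N_floor = 36.6×9.81 + 69.4×9.81 = 1039.9 N.

N_floor ≈ 1040 N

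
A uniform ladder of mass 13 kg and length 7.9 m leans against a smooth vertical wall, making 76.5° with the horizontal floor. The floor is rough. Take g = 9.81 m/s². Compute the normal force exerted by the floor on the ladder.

N_floor ≈ 128 N

ΣF_y = 0: N_floor = 13×9.81 = 127.53 N.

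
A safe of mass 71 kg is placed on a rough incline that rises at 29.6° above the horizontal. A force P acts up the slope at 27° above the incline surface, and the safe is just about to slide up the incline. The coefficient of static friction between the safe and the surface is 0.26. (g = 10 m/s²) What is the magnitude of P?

On the verge of sliding up the incline, friction equals μN and acts down the slope.
Perpendicular: N + P sin 27° = W cos 29.6° = 617.3 N.
Along incline: P cos 27° = W sin 29.6° + μN  with W sin 29.6° = 350.7 N.
Solving the pair for P and N: P = 506.6 N, N = 387.3 N (and f = μN = 100.7 N).

P ≈ 507 N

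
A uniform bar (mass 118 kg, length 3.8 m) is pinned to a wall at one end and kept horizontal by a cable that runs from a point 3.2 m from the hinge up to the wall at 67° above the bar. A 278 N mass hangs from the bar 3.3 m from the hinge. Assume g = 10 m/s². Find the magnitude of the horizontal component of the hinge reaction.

Take torques about the hinge: T sin 67° · 3.2 = 118×10×1.9 + 278×3.3 = 3159.4 N·m.
So T = 3159.4 / (0.9205 × 3.2) = 1072.6 N.
ΣF_x = 0: H_x = T cos 67° = 419.09 N.

H_x ≈ 419 N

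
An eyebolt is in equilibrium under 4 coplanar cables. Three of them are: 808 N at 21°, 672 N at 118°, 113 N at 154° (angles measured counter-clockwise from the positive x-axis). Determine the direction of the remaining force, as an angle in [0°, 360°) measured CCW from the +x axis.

Sum the known components: ΣF_x = 337.3 N, ΣF_y = 932.4 N.
For equilibrium the remaining force must supply (−ΣF_x, −ΣF_y) = (-337.3, -932.4) N.
Magnitude = √((-337.3)² + (-932.4)²) = 991.6 N; direction = atan2(-932.4, -337.3) = 250.1°.

θ ≈ 250°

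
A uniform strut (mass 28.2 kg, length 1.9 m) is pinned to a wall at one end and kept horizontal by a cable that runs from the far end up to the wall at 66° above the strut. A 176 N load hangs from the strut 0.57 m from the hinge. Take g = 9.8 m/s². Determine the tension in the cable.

Take torques about the hinge: T sin 66° · 1.9 = 28.2×9.8×0.95 + 176×0.57 = 362.86 N·m.
So T = 362.86 / (0.9135 × 1.9) = 209.05 N.

T ≈ 209 N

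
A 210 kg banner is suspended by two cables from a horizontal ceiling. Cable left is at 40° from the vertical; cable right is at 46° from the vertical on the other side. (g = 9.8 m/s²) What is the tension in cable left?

T_left ≈ 1480 N

Angles from the horizontal: cable left is 90° − 40° = 50°, cable right is 90° − 46° = 44°.
Weight W = 210 × 9.8 = 2058 N acts straight down.
Horizontal: T_left cos 50° = T_right cos 44°  →  T_right = 0.8936 T_left.
Vertical: T_left sin 50° + T_right sin 44° = 2058.
Substituting the horizontal relation into the vertical equation gives 1.387 T_left = 2058, so T_left = 1484 N.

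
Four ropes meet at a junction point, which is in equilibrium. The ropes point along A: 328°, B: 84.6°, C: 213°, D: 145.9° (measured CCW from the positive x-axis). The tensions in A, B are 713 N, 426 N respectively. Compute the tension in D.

T_D ≈ 339 N

Resolve: ΣF_x = 713 cos 328° + 426 cos 84.6° + T_C cos 213° + T_D cos 145.9° = 0.
        ΣF_y = 713 sin 328° + 426 sin 84.6° + T_C sin 213° + T_D sin 145.9° = 0.
The known terms sum to (644.7, 46.28) N, so -0.8387 T_C − 0.8281 T_D = -644.7 and -0.5446 T_C + 0.5606 T_D = -46.28.
Solving simultaneously: T_C = 434 N, T_D = 339.1 N.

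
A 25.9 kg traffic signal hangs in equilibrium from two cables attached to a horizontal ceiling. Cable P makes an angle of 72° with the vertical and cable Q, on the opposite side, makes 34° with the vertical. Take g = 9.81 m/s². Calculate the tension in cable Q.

T_Q ≈ 251 N

Angles from the horizontal: cable P is 90° − 72° = 18°, cable Q is 90° − 34° = 56°.
Weight W = 25.9 × 9.81 = 254.1 N acts straight down.
Horizontal: T_P cos 18° = T_Q cos 56°  →  T_P = 0.588 T_Q.
Vertical: T_P sin 18° + T_Q sin 56° = 254.1.
Substituting the horizontal relation into the vertical equation gives 1.011 T_Q = 254.1, so T_Q = 251.4 N.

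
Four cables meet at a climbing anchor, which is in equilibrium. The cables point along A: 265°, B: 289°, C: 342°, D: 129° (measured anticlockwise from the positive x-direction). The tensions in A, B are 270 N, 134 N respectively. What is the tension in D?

Resolve: ΣF_x = 270 cos 265° + 134 cos 289° + T_C cos 342° + T_D cos 129° = 0.
        ΣF_y = 270 sin 265° + 134 sin 289° + T_C sin 342° + T_D sin 129° = 0.
The known terms sum to (20.09, -395.7) N, so 0.9511 T_C − 0.6293 T_D = -20.09 and -0.3090 T_C + 0.7771 T_D = 395.7.
Solving simultaneously: T_C = 428.5 N, T_D = 679.5 N.

T_D ≈ 680 N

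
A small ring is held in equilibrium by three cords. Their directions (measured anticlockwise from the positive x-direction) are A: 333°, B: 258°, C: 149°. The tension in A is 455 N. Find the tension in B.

Resolve: ΣF_x = 455 cos 333° + T_B cos 258° + T_C cos 149° = 0.
        ΣF_y = 455 sin 333° + T_B sin 258° + T_C sin 149° = 0.
The known terms sum to (405.4, -206.6) N, so -0.2079 T_B − 0.8572 T_C = -405.4 and -0.9781 T_B + 0.5150 T_C = 206.6.
Solving simultaneously: T_B = 33.57 N, T_C = 464.8 N.

T_B ≈ 33.6 N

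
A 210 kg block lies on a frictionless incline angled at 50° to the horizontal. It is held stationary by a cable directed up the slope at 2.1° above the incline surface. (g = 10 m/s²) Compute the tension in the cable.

T ≈ 1610 N

Take axes along and perpendicular to the incline. Weight components: W sin 50° = 1609 N down-slope, W cos 50° = 1350 N into the surface.
Along incline: T cos 2.1° = W sin 50° → T = 1610 N.
Perpendicular: N = W cos 50° − T sin 2.1° = 1291 N.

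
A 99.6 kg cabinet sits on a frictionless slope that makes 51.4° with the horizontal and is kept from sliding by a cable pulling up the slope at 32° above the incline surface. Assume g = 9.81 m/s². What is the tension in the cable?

Take axes along and perpendicular to the incline. Weight components: W sin 51.4° = 763.6 N down-slope, W cos 51.4° = 609.6 N into the surface.
Along incline: T cos 32° = W sin 51.4° → T = 900.4 N.
Perpendicular: N = W cos 51.4° − T sin 32° = 132.4 N.

T ≈ 900 N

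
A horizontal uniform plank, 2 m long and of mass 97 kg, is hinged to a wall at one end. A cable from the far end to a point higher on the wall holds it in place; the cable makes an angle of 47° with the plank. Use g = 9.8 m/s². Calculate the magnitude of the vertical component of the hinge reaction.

|H_y| ≈ 475 N

Take torques about the hinge: T sin 47° · 2 = 97×9.8×1 = 950.6 N·m.
So T = 950.6 / (0.7314 × 2) = 649.89 N.
ΣF_y = 0: H_y = (97×9.8) − T sin 47° = 950.6 − 475.3 = 475.3 N.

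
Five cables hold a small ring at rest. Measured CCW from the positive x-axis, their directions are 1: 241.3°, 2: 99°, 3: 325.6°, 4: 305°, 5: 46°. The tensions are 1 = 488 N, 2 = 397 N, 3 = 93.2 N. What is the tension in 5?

Resolve: ΣF_x = 488 cos 241.3° + 397 cos 99° + 93.2 cos 325.6° + T_4 cos 305° + T_5 cos 46° = 0.
        ΣF_y = 488 sin 241.3° + 397 sin 99° + 93.2 sin 325.6° + T_4 sin 305° + T_5 sin 46° = 0.
The known terms sum to (-219.6, -88.59) N, so 0.5736 T_4 + 0.6947 T_5 = 219.6 and -0.8192 T_4 + 0.7193 T_5 = 88.59.
Solving simultaneously: T_4 = 98.20 N, T_5 = 235 N.

T_5 ≈ 235 N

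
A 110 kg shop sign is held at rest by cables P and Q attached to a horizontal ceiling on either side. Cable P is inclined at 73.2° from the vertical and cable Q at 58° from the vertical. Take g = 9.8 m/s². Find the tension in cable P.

Angles from the horizontal: cable P is 90° − 73.2° = 16.8°, cable Q is 90° − 58° = 32°.
Weight W = 110 × 9.8 = 1078 N acts straight down.
Horizontal: T_P cos 16.8° = T_Q cos 32°  →  T_Q = 1.129 T_P.
Vertical: T_P sin 16.8° + T_Q sin 32° = 1078.
Substituting the horizontal relation into the vertical equation gives 0.8872 T_P = 1078, so T_P = 1215 N.

T_P ≈ 1220 N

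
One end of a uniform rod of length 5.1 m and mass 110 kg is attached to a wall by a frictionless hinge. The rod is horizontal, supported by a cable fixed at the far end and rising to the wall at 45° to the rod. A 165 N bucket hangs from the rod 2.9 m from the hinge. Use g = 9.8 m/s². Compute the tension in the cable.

Take torques about the hinge: T sin 45° · 5.1 = 110×9.8×2.55 + 165×2.9 = 3227.4 N·m.
So T = 3227.4 / (0.7071 × 5.1) = 894.95 N.

T ≈ 895 N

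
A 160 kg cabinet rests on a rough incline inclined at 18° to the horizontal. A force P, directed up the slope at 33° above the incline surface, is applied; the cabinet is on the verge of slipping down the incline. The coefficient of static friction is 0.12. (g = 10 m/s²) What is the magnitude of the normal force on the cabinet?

On the verge of sliding down the incline, friction equals μN and acts up the slope.
Perpendicular: N + P sin 33° = W cos 18° = 1522 N.
Along incline: P cos 33° + μN = W sin 18° with W sin 18° = 494.4 N.
Solving the pair for P and N: P = 403.2 N, N = 1302 N (and f = μN = 156.2 N).

N ≈ 1300 N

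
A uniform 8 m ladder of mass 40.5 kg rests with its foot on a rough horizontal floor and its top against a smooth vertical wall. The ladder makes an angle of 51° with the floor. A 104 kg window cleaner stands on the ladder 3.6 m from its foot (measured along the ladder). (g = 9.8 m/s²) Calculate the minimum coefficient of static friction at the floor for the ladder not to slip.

μ_min ≈ 0.376

ΣF_y = 0: N_floor = 40.5×9.8 + 104×9.8 = 1416.1 N.
Torques about the foot: N_wall · 8 sin 51° = 40.5×9.8×4 cos 51° + 104×9.8×3.6 cos 51° → N_wall = 532.1 N.
ΣF_x = 0: f_floor = N_wall = 532.1 N.
μ_min = f_floor / N_floor = 532.1 / 1416.1 = 0.3758.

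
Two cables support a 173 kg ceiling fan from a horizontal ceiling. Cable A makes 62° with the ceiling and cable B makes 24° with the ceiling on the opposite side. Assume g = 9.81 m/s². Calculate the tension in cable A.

T_A ≈ 1550 N

Weight W = 173 × 9.81 = 1697 N acts straight down.
Horizontal: T_A cos 62° = T_B cos 24°  →  T_B = 0.5139 T_A.
Vertical: T_A sin 62° + T_B sin 24° = 1697.
Substituting the horizontal relation into the vertical equation gives 1.092 T_A = 1697, so T_A = 1554 N.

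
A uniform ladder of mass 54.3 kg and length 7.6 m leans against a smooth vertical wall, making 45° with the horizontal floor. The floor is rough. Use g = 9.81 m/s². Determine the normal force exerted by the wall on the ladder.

N_wall ≈ 266 N

Torques about the foot: N_wall · 7.6 sin 45° = 54.3×9.81×3.8 cos 45° → N_wall = 266.34 N.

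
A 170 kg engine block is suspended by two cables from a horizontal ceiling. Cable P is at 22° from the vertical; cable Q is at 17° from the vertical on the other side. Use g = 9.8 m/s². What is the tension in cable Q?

Angles from the horizontal: cable P is 90° − 22° = 68°, cable Q is 90° − 17° = 73°.
Weight W = 170 × 9.8 = 1666 N acts straight down.
Horizontal: T_P cos 68° = T_Q cos 73°  →  T_P = 0.7805 T_Q.
Vertical: T_P sin 68° + T_Q sin 73° = 1666.
Substituting the horizontal relation into the vertical equation gives 1.68 T_Q = 1666, so T_Q = 991.7 N.

T_Q ≈ 992 N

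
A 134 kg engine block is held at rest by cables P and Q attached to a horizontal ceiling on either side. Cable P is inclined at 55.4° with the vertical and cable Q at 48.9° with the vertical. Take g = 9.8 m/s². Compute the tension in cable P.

Angles from the horizontal: cable P is 90° − 55.4° = 34.6°, cable Q is 90° − 48.9° = 41.1°.
Weight W = 134 × 9.8 = 1313 N acts straight down.
Horizontal: T_P cos 34.6° = T_Q cos 41.1°  →  T_Q = 1.092 T_P.
Vertical: T_P sin 34.6° + T_Q sin 41.1° = 1313.
Substituting the horizontal relation into the vertical equation gives 1.286 T_P = 1313, so T_P = 1021 N.

T_P ≈ 1020 N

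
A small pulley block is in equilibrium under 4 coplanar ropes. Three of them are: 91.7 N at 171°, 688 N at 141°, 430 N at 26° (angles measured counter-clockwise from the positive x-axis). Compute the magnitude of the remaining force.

F ≈ 679 N

Sum the known components: ΣF_x = -238.8 N, ΣF_y = 635.8 N.
For equilibrium the remaining force must supply (−ΣF_x, −ΣF_y) = (238.8, -635.8) N.
Magnitude = √((238.8)² + (-635.8)²) = 679.2 N; direction = atan2(-635.8, 238.8) = 290.6°.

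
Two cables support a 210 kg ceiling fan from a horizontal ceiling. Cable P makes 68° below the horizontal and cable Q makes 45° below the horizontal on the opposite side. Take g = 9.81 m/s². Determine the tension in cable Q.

Weight W = 210 × 9.81 = 2060 N acts straight down.
Horizontal: T_P cos 68° = T_Q cos 45°  →  T_P = 1.888 T_Q.
Vertical: T_P sin 68° + T_Q sin 45° = 2060.
Substituting the horizontal relation into the vertical equation gives 2.457 T_Q = 2060, so T_Q = 838.4 N.

T_Q ≈ 838 N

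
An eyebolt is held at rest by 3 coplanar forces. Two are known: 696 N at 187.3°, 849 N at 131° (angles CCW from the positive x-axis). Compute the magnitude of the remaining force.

Sum the known components: ΣF_x = -1247 N, ΣF_y = 552.3 N.
For equilibrium the remaining force must supply (−ΣF_x, −ΣF_y) = (1247, -552.3) N.
Magnitude = √((1247)² + (-552.3)²) = 1364 N; direction = atan2(-552.3, 1247) = 336.1°.

F ≈ 1360 N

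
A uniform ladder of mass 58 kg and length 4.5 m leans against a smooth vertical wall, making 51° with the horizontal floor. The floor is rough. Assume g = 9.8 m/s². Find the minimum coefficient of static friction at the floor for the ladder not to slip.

ΣF_y = 0: N_floor = 58×9.8 = 568.4 N.
Torques about the foot: N_wall · 4.5 sin 51° = 58×9.8×2.25 cos 51° → N_wall = 230.14 N.
ΣF_x = 0: f_floor = N_wall = 230.14 N.
μ_min = f_floor / N_floor = 230.14 / 568.4 = 0.4049.

μ_min ≈ 0.405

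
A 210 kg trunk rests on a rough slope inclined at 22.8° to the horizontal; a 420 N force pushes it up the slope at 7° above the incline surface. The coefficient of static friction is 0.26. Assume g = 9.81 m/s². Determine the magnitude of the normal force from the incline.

Axes along / perpendicular to the incline. W sin 22.8° = 798.3 N down-slope; W cos 22.8° = 1899 N into the surface.
Perpendicular: N = W cos 22.8° − P sin 7° = 1899 − 51.19 = 1848 N.
Along incline: P cos 7° + f = W sin 22.8° (friction acts up-slope) → f = 798.3 − 416.9 = 381.5 N.
|f| = 381.5 N ≤ μN = 480.5 N, so the trunk is indeed static.

N ≈ 1850 N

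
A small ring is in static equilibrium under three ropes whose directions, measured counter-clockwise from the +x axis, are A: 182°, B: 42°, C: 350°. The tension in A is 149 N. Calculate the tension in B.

T_B ≈ 39.3 N

Resolve: ΣF_x = 149 cos 182° + T_B cos 42° + T_C cos 350° = 0.
        ΣF_y = 149 sin 182° + T_B sin 42° + T_C sin 350° = 0.
The known terms sum to (-148.9, -5.2) N, so 0.7431 T_B + 0.9848 T_C = 148.9 and 0.6691 T_B − 0.1736 T_C = 5.2.
Solving simultaneously: T_B = 39.31 N, T_C = 121.5 N.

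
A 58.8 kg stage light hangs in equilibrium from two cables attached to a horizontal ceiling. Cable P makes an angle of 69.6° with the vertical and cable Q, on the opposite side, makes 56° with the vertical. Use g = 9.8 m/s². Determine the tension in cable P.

T_P ≈ 588 N

Angles from the horizontal: cable P is 90° − 69.6° = 20.4°, cable Q is 90° − 56° = 34°.
Weight W = 58.8 × 9.8 = 576.2 N acts straight down.
Horizontal: T_P cos 20.4° = T_Q cos 34°  →  T_Q = 1.131 T_P.
Vertical: T_P sin 20.4° + T_Q sin 34° = 576.2.
Substituting the horizontal relation into the vertical equation gives 0.9808 T_P = 576.2, so T_P = 587.5 N.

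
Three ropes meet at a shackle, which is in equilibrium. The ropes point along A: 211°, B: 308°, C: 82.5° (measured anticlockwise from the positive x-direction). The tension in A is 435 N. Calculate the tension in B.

Resolve: ΣF_x = 435 cos 211° + T_B cos 308° + T_C cos 82.5° = 0.
        ΣF_y = 435 sin 211° + T_B sin 308° + T_C sin 82.5° = 0.
The known terms sum to (-372.9, -224) N, so 0.6157 T_B + 0.1305 T_C = 372.9 and -0.7880 T_B + 0.9914 T_C = 224.
Solving simultaneously: T_B = 477.3 N, T_C = 605.3 N.

T_B ≈ 477 N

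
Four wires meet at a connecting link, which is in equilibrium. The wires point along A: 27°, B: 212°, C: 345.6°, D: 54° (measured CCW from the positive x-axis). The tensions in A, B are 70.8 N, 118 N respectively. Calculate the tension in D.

Resolve: ΣF_x = 70.8 cos 27° + 118 cos 212° + T_C cos 345.6° + T_D cos 54° = 0.
        ΣF_y = 70.8 sin 27° + 118 sin 212° + T_C sin 345.6° + T_D sin 54° = 0.
The known terms sum to (-36.99, -30.39) N, so 0.9686 T_C + 0.5878 T_D = 36.99 and -0.2487 T_C + 0.8090 T_D = 30.39.
Solving simultaneously: T_C = 12.97 N, T_D = 41.55 N.

T_D ≈ 41.5 N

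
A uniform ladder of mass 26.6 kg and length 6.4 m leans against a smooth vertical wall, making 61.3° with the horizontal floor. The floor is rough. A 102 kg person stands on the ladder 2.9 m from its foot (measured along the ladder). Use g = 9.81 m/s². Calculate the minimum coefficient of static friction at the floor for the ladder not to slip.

ΣF_y = 0: N_floor = 26.6×9.81 + 102×9.81 = 1261.6 N.
Torques about the foot: N_wall · 6.4 sin 61.3° = 26.6×9.81×3.2 cos 61.3° + 102×9.81×2.9 cos 61.3° → N_wall = 319.66 N.
ΣF_x = 0: f_floor = N_wall = 319.66 N.
μ_min = f_floor / N_floor = 319.66 / 1261.6 = 0.2534.

μ_min ≈ 0.253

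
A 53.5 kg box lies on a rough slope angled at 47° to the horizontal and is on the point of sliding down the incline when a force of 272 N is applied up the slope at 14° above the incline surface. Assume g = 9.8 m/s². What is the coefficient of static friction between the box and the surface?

μ ≈ 0.410

On the verge of sliding down the incline, friction is at its maximum μN and acts up the slope.
Perpendicular to incline: N = W cos 47° − P sin 14° = 357.6 − 65.8 = 291.8 N.
Along incline: P cos 14° + μN = W sin 47° → μ = (W sin 47° − P cos 14°) / N = 0.4097.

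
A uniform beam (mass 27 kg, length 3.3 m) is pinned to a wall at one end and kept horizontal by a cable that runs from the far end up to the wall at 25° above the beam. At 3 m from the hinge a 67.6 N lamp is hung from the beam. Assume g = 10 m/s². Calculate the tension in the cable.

Take torques about the hinge: T sin 25° · 3.3 = 27×10×1.65 + 67.6×3 = 648.3 N·m.
So T = 648.3 / (0.4226 × 3.3) = 464.85 N.

T ≈ 465 N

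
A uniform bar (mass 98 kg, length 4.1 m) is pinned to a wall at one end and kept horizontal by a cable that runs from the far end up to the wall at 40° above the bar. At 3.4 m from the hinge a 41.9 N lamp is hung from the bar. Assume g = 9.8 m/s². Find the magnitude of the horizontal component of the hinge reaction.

Take torques about the hinge: T sin 40° · 4.1 = 98×9.8×2.05 + 41.9×3.4 = 2111.3 N·m.
So T = 2111.3 / (0.6428 × 4.1) = 801.11 N.
ΣF_x = 0: H_x = T cos 40° = 613.69 N.

H_x ≈ 614 N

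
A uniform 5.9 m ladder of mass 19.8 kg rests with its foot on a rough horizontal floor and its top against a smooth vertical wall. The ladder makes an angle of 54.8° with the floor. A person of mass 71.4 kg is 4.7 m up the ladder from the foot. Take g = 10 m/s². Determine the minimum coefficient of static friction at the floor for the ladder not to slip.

ΣF_y = 0: N_floor = 19.8×10 + 71.4×10 = 912 N.
Torques about the foot: N_wall · 5.9 sin 54.8° = 19.8×10×2.95 cos 54.8° + 71.4×10×4.7 cos 54.8° → N_wall = 471.07 N.
ΣF_x = 0: f_floor = N_wall = 471.07 N.
μ_min = f_floor / N_floor = 471.07 / 912 = 0.5165.

μ_min ≈ 0.517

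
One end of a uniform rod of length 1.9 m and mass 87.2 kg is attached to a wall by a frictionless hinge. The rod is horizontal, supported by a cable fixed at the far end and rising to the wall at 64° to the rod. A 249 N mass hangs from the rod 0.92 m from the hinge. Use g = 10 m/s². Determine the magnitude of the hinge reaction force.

Take torques about the hinge: T sin 64° · 1.9 = 87.2×10×0.95 + 249×0.92 = 1057.5 N·m.
So T = 1057.5 / (0.8988 × 1.9) = 619.24 N.
ΣF_x = 0: H_x = T cos 64° = 271.46 N.
ΣF_y = 0: H_y = (87.2×10 + 249) − T sin 64° = 1121 − 556.57 = 564.43 N.
|H| = √(H_x² + H_y²) = √((271.46)² + (564.43)²) = 626.32 N.

|H| ≈ 626 N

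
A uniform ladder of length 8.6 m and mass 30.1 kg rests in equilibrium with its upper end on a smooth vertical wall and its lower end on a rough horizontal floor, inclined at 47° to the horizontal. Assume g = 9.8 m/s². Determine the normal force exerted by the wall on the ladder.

Torques about the foot: N_wall · 8.6 sin 47° = 30.1×9.8×4.3 cos 47° → N_wall = 137.54 N.

N_wall ≈ 138 N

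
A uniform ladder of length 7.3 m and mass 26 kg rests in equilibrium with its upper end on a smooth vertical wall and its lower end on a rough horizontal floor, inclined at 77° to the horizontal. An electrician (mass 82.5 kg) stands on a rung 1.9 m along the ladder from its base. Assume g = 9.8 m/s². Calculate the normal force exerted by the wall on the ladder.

Torques about the foot: N_wall · 7.3 sin 77° = 26×9.8×3.65 cos 77° + 82.5×9.8×1.9 cos 77° → N_wall = 77.995 N.

N_wall ≈ 78 N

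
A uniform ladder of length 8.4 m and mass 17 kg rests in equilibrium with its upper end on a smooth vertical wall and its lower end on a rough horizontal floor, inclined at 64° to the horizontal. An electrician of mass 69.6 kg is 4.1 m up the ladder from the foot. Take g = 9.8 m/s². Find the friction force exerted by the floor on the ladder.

f ≈ 203 N

Torques about the foot: N_wall · 8.4 sin 64° = 17×9.8×4.2 cos 64° + 69.6×9.8×4.1 cos 64° → N_wall = 203 N.
ΣF_x = 0: f_floor = N_wall = 203 N.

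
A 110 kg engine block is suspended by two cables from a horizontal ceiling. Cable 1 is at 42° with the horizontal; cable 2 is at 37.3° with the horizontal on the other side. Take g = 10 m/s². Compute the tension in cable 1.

T_1 ≈ 891 N

Weight W = 110 × 10 = 1100 N acts straight down.
Horizontal: T_1 cos 42° = T_2 cos 37.3°  →  T_2 = 0.9342 T_1.
Vertical: T_1 sin 42° + T_2 sin 37.3° = 1100.
Substituting the horizontal relation into the vertical equation gives 1.235 T_1 = 1100, so T_1 = 890.5 N.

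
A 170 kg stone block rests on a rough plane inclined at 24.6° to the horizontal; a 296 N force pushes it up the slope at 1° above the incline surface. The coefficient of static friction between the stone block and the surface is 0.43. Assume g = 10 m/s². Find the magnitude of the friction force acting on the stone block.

Axes along / perpendicular to the incline. W sin 24.6° = 707.7 N down-slope; W cos 24.6° = 1546 N into the surface.
Perpendicular: N = W cos 24.6° − P sin 1° = 1546 − 5.166 = 1541 N.
Along incline: P cos 1° + f = W sin 24.6° (friction acts up-slope) → f = 707.7 − 296 = 411.7 N.
|f| = 411.7 N ≤ μN = 662.4 N, so the stone block is indeed static.

f ≈ 412 N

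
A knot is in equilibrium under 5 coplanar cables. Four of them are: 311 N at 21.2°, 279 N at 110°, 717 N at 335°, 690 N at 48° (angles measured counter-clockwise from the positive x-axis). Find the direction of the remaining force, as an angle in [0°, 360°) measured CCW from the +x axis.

θ ≈ 204°

Sum the known components: ΣF_x = 1306 N, ΣF_y = 584.4 N.
For equilibrium the remaining force must supply (−ΣF_x, −ΣF_y) = (-1306, -584.4) N.
Magnitude = √((-1306)² + (-584.4)²) = 1431 N; direction = atan2(-584.4, -1306) = 204.1°.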